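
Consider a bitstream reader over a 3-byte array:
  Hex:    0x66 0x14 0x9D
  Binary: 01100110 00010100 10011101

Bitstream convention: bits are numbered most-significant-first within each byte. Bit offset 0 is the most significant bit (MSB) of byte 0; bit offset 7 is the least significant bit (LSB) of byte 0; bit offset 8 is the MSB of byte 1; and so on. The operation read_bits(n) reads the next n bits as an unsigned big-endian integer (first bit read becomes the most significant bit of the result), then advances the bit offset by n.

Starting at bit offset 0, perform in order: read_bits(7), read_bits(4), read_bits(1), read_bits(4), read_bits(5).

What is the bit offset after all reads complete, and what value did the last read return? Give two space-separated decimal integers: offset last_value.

Answer: 21 19

Derivation:
Read 1: bits[0:7] width=7 -> value=51 (bin 0110011); offset now 7 = byte 0 bit 7; 17 bits remain
Read 2: bits[7:11] width=4 -> value=0 (bin 0000); offset now 11 = byte 1 bit 3; 13 bits remain
Read 3: bits[11:12] width=1 -> value=1 (bin 1); offset now 12 = byte 1 bit 4; 12 bits remain
Read 4: bits[12:16] width=4 -> value=4 (bin 0100); offset now 16 = byte 2 bit 0; 8 bits remain
Read 5: bits[16:21] width=5 -> value=19 (bin 10011); offset now 21 = byte 2 bit 5; 3 bits remain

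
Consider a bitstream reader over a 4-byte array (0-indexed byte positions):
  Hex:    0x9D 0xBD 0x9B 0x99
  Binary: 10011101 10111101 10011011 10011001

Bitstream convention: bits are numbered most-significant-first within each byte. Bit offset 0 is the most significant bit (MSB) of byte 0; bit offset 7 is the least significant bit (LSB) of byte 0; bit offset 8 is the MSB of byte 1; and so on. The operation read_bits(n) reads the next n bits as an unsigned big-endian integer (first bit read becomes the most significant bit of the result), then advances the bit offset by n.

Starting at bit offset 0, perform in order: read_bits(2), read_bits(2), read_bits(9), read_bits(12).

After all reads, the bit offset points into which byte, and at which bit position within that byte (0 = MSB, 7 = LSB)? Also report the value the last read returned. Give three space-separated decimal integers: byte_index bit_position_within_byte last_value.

Read 1: bits[0:2] width=2 -> value=2 (bin 10); offset now 2 = byte 0 bit 2; 30 bits remain
Read 2: bits[2:4] width=2 -> value=1 (bin 01); offset now 4 = byte 0 bit 4; 28 bits remain
Read 3: bits[4:13] width=9 -> value=439 (bin 110110111); offset now 13 = byte 1 bit 5; 19 bits remain
Read 4: bits[13:25] width=12 -> value=2871 (bin 101100110111); offset now 25 = byte 3 bit 1; 7 bits remain

Answer: 3 1 2871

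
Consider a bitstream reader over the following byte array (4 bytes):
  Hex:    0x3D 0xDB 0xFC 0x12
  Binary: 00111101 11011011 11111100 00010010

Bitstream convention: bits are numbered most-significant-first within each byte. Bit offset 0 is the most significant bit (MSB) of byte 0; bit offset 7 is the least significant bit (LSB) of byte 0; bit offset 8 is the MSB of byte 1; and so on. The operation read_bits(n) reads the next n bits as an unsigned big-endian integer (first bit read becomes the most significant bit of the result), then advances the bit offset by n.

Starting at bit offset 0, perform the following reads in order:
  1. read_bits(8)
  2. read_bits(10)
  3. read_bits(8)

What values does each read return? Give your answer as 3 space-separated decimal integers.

Read 1: bits[0:8] width=8 -> value=61 (bin 00111101); offset now 8 = byte 1 bit 0; 24 bits remain
Read 2: bits[8:18] width=10 -> value=879 (bin 1101101111); offset now 18 = byte 2 bit 2; 14 bits remain
Read 3: bits[18:26] width=8 -> value=240 (bin 11110000); offset now 26 = byte 3 bit 2; 6 bits remain

Answer: 61 879 240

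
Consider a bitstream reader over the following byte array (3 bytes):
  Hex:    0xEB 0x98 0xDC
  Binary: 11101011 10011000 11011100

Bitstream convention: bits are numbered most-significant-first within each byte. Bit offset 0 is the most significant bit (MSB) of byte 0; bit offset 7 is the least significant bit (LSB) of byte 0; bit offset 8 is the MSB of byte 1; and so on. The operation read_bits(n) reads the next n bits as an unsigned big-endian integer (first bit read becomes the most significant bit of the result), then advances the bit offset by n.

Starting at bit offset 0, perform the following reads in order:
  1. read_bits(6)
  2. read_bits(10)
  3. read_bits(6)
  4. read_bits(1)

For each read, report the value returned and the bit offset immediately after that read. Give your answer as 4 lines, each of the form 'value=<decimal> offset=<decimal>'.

Read 1: bits[0:6] width=6 -> value=58 (bin 111010); offset now 6 = byte 0 bit 6; 18 bits remain
Read 2: bits[6:16] width=10 -> value=920 (bin 1110011000); offset now 16 = byte 2 bit 0; 8 bits remain
Read 3: bits[16:22] width=6 -> value=55 (bin 110111); offset now 22 = byte 2 bit 6; 2 bits remain
Read 4: bits[22:23] width=1 -> value=0 (bin 0); offset now 23 = byte 2 bit 7; 1 bits remain

Answer: value=58 offset=6
value=920 offset=16
value=55 offset=22
value=0 offset=23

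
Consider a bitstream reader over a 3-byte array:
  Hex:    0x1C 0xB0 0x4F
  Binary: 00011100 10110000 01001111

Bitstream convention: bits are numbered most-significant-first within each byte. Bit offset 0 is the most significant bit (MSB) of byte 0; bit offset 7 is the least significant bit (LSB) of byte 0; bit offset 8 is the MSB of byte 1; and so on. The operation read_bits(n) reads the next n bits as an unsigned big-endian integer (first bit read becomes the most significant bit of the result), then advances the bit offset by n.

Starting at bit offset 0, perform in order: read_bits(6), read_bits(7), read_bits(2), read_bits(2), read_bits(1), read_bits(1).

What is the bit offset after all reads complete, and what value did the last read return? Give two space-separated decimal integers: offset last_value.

Answer: 19 0

Derivation:
Read 1: bits[0:6] width=6 -> value=7 (bin 000111); offset now 6 = byte 0 bit 6; 18 bits remain
Read 2: bits[6:13] width=7 -> value=22 (bin 0010110); offset now 13 = byte 1 bit 5; 11 bits remain
Read 3: bits[13:15] width=2 -> value=0 (bin 00); offset now 15 = byte 1 bit 7; 9 bits remain
Read 4: bits[15:17] width=2 -> value=0 (bin 00); offset now 17 = byte 2 bit 1; 7 bits remain
Read 5: bits[17:18] width=1 -> value=1 (bin 1); offset now 18 = byte 2 bit 2; 6 bits remain
Read 6: bits[18:19] width=1 -> value=0 (bin 0); offset now 19 = byte 2 bit 3; 5 bits remain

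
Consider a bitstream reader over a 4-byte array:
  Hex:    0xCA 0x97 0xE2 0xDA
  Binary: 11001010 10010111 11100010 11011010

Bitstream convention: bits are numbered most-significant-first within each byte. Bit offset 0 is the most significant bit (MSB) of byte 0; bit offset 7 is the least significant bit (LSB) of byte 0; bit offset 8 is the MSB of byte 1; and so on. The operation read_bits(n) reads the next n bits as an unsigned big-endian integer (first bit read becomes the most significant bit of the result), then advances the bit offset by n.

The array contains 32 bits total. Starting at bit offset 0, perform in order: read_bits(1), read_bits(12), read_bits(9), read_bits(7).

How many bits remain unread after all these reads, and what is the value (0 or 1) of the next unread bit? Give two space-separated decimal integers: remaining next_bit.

Read 1: bits[0:1] width=1 -> value=1 (bin 1); offset now 1 = byte 0 bit 1; 31 bits remain
Read 2: bits[1:13] width=12 -> value=2386 (bin 100101010010); offset now 13 = byte 1 bit 5; 19 bits remain
Read 3: bits[13:22] width=9 -> value=504 (bin 111111000); offset now 22 = byte 2 bit 6; 10 bits remain
Read 4: bits[22:29] width=7 -> value=91 (bin 1011011); offset now 29 = byte 3 bit 5; 3 bits remain

Answer: 3 0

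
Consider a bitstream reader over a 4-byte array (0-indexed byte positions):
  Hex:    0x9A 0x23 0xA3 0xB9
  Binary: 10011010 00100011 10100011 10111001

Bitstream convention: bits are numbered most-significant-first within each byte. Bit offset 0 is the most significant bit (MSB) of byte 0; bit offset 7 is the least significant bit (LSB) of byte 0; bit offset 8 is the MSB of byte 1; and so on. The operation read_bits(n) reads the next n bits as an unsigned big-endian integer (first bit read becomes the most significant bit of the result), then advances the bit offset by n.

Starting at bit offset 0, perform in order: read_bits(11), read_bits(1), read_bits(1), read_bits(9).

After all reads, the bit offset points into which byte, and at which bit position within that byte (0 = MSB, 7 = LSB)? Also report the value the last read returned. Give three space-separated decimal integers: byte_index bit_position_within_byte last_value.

Read 1: bits[0:11] width=11 -> value=1233 (bin 10011010001); offset now 11 = byte 1 bit 3; 21 bits remain
Read 2: bits[11:12] width=1 -> value=0 (bin 0); offset now 12 = byte 1 bit 4; 20 bits remain
Read 3: bits[12:13] width=1 -> value=0 (bin 0); offset now 13 = byte 1 bit 5; 19 bits remain
Read 4: bits[13:22] width=9 -> value=232 (bin 011101000); offset now 22 = byte 2 bit 6; 10 bits remain

Answer: 2 6 232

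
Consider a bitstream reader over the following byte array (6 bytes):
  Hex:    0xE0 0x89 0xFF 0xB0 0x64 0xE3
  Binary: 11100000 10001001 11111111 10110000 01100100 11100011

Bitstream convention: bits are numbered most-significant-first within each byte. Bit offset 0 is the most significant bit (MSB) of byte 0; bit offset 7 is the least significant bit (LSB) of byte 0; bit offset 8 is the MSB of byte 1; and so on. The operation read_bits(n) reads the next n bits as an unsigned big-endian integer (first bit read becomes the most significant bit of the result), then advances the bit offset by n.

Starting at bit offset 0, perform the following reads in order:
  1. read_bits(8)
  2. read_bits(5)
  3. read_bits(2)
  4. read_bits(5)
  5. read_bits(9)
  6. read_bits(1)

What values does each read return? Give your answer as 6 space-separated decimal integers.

Answer: 224 17 0 31 502 0

Derivation:
Read 1: bits[0:8] width=8 -> value=224 (bin 11100000); offset now 8 = byte 1 bit 0; 40 bits remain
Read 2: bits[8:13] width=5 -> value=17 (bin 10001); offset now 13 = byte 1 bit 5; 35 bits remain
Read 3: bits[13:15] width=2 -> value=0 (bin 00); offset now 15 = byte 1 bit 7; 33 bits remain
Read 4: bits[15:20] width=5 -> value=31 (bin 11111); offset now 20 = byte 2 bit 4; 28 bits remain
Read 5: bits[20:29] width=9 -> value=502 (bin 111110110); offset now 29 = byte 3 bit 5; 19 bits remain
Read 6: bits[29:30] width=1 -> value=0 (bin 0); offset now 30 = byte 3 bit 6; 18 bits remain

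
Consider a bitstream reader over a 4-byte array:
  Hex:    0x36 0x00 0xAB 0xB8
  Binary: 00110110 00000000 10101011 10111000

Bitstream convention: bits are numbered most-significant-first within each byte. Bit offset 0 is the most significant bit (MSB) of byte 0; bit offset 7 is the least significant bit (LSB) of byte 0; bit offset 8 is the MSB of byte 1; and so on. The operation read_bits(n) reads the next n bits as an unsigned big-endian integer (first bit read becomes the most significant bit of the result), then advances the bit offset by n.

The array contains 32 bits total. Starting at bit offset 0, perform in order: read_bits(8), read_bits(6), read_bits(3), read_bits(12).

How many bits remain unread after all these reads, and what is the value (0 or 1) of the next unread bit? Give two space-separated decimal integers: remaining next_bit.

Read 1: bits[0:8] width=8 -> value=54 (bin 00110110); offset now 8 = byte 1 bit 0; 24 bits remain
Read 2: bits[8:14] width=6 -> value=0 (bin 000000); offset now 14 = byte 1 bit 6; 18 bits remain
Read 3: bits[14:17] width=3 -> value=1 (bin 001); offset now 17 = byte 2 bit 1; 15 bits remain
Read 4: bits[17:29] width=12 -> value=1399 (bin 010101110111); offset now 29 = byte 3 bit 5; 3 bits remain

Answer: 3 0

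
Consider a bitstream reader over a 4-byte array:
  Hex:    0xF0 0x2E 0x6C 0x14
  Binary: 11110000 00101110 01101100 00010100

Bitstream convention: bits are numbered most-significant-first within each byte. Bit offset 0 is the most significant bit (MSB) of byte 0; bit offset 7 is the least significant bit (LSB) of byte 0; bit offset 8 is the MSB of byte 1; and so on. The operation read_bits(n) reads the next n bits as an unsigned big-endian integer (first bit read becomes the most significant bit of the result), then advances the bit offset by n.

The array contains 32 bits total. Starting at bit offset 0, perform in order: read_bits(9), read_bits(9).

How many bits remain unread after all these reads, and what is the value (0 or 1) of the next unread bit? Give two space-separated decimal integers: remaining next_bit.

Read 1: bits[0:9] width=9 -> value=480 (bin 111100000); offset now 9 = byte 1 bit 1; 23 bits remain
Read 2: bits[9:18] width=9 -> value=185 (bin 010111001); offset now 18 = byte 2 bit 2; 14 bits remain

Answer: 14 1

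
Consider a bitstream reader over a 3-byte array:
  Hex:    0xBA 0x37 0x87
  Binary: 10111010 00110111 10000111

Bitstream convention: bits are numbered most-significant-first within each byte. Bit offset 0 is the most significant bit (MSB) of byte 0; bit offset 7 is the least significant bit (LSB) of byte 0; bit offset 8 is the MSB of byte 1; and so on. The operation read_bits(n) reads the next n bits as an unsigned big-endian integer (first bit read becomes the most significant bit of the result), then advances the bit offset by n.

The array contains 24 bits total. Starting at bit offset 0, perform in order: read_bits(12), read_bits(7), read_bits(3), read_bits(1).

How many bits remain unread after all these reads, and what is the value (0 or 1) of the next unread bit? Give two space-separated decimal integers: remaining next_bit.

Answer: 1 1

Derivation:
Read 1: bits[0:12] width=12 -> value=2979 (bin 101110100011); offset now 12 = byte 1 bit 4; 12 bits remain
Read 2: bits[12:19] width=7 -> value=60 (bin 0111100); offset now 19 = byte 2 bit 3; 5 bits remain
Read 3: bits[19:22] width=3 -> value=1 (bin 001); offset now 22 = byte 2 bit 6; 2 bits remain
Read 4: bits[22:23] width=1 -> value=1 (bin 1); offset now 23 = byte 2 bit 7; 1 bits remain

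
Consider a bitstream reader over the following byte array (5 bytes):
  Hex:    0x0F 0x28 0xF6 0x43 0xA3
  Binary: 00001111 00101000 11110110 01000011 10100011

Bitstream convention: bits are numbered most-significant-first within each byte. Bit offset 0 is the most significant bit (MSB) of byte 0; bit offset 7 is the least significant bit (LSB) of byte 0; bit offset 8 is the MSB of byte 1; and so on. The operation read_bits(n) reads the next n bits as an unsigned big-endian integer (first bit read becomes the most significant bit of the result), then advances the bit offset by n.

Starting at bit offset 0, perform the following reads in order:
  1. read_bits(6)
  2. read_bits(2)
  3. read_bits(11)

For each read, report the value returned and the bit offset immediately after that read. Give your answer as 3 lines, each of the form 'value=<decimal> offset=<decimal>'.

Read 1: bits[0:6] width=6 -> value=3 (bin 000011); offset now 6 = byte 0 bit 6; 34 bits remain
Read 2: bits[6:8] width=2 -> value=3 (bin 11); offset now 8 = byte 1 bit 0; 32 bits remain
Read 3: bits[8:19] width=11 -> value=327 (bin 00101000111); offset now 19 = byte 2 bit 3; 21 bits remain

Answer: value=3 offset=6
value=3 offset=8
value=327 offset=19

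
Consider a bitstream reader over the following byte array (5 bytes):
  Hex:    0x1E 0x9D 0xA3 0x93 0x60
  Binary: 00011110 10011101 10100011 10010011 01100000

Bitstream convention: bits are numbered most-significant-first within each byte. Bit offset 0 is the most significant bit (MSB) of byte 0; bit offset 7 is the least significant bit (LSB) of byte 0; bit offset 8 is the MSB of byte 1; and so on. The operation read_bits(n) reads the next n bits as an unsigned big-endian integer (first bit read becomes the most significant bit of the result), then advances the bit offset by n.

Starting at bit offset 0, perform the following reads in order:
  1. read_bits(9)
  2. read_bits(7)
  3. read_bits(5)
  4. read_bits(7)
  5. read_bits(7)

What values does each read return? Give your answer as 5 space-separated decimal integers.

Read 1: bits[0:9] width=9 -> value=61 (bin 000111101); offset now 9 = byte 1 bit 1; 31 bits remain
Read 2: bits[9:16] width=7 -> value=29 (bin 0011101); offset now 16 = byte 2 bit 0; 24 bits remain
Read 3: bits[16:21] width=5 -> value=20 (bin 10100); offset now 21 = byte 2 bit 5; 19 bits remain
Read 4: bits[21:28] width=7 -> value=57 (bin 0111001); offset now 28 = byte 3 bit 4; 12 bits remain
Read 5: bits[28:35] width=7 -> value=27 (bin 0011011); offset now 35 = byte 4 bit 3; 5 bits remain

Answer: 61 29 20 57 27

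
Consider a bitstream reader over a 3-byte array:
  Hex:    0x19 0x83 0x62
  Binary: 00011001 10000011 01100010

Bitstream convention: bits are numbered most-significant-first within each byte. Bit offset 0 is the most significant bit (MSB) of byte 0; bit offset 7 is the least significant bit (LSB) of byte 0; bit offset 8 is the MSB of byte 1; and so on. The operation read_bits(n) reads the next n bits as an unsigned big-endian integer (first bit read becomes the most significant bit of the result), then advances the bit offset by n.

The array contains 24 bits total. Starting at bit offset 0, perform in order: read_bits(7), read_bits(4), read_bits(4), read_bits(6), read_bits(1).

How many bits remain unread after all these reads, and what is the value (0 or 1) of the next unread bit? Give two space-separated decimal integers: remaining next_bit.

Answer: 2 1

Derivation:
Read 1: bits[0:7] width=7 -> value=12 (bin 0001100); offset now 7 = byte 0 bit 7; 17 bits remain
Read 2: bits[7:11] width=4 -> value=12 (bin 1100); offset now 11 = byte 1 bit 3; 13 bits remain
Read 3: bits[11:15] width=4 -> value=1 (bin 0001); offset now 15 = byte 1 bit 7; 9 bits remain
Read 4: bits[15:21] width=6 -> value=44 (bin 101100); offset now 21 = byte 2 bit 5; 3 bits remain
Read 5: bits[21:22] width=1 -> value=0 (bin 0); offset now 22 = byte 2 bit 6; 2 bits remain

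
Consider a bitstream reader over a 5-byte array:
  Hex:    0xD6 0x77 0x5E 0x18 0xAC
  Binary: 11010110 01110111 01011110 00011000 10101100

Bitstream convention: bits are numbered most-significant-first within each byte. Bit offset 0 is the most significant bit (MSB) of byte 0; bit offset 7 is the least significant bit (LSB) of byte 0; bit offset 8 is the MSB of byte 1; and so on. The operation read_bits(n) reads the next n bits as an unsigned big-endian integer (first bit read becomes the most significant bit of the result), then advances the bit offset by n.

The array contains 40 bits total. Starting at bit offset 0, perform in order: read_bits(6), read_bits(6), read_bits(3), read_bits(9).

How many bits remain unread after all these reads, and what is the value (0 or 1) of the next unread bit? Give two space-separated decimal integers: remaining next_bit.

Answer: 16 0

Derivation:
Read 1: bits[0:6] width=6 -> value=53 (bin 110101); offset now 6 = byte 0 bit 6; 34 bits remain
Read 2: bits[6:12] width=6 -> value=39 (bin 100111); offset now 12 = byte 1 bit 4; 28 bits remain
Read 3: bits[12:15] width=3 -> value=3 (bin 011); offset now 15 = byte 1 bit 7; 25 bits remain
Read 4: bits[15:24] width=9 -> value=350 (bin 101011110); offset now 24 = byte 3 bit 0; 16 bits remain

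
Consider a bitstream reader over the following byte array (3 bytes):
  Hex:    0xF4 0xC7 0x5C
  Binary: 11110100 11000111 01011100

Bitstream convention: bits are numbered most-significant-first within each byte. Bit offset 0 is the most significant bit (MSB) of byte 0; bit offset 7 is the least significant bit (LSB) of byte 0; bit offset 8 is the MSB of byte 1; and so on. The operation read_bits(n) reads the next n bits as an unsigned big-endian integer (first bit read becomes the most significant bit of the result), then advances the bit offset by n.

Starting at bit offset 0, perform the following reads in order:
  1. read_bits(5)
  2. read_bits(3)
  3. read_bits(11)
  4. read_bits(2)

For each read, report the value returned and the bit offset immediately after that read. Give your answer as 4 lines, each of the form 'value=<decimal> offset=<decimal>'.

Answer: value=30 offset=5
value=4 offset=8
value=1594 offset=19
value=3 offset=21

Derivation:
Read 1: bits[0:5] width=5 -> value=30 (bin 11110); offset now 5 = byte 0 bit 5; 19 bits remain
Read 2: bits[5:8] width=3 -> value=4 (bin 100); offset now 8 = byte 1 bit 0; 16 bits remain
Read 3: bits[8:19] width=11 -> value=1594 (bin 11000111010); offset now 19 = byte 2 bit 3; 5 bits remain
Read 4: bits[19:21] width=2 -> value=3 (bin 11); offset now 21 = byte 2 bit 5; 3 bits remain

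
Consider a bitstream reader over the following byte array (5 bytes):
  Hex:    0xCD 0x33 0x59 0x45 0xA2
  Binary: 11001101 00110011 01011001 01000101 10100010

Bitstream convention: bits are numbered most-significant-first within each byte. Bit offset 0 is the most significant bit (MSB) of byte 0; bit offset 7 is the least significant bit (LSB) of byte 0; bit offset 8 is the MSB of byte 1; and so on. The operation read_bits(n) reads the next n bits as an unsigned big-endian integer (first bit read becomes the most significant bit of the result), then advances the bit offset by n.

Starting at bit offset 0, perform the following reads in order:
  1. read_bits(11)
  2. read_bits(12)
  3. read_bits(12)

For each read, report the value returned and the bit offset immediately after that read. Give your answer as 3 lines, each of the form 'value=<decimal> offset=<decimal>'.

Answer: value=1641 offset=11
value=2476 offset=23
value=2605 offset=35

Derivation:
Read 1: bits[0:11] width=11 -> value=1641 (bin 11001101001); offset now 11 = byte 1 bit 3; 29 bits remain
Read 2: bits[11:23] width=12 -> value=2476 (bin 100110101100); offset now 23 = byte 2 bit 7; 17 bits remain
Read 3: bits[23:35] width=12 -> value=2605 (bin 101000101101); offset now 35 = byte 4 bit 3; 5 bits remain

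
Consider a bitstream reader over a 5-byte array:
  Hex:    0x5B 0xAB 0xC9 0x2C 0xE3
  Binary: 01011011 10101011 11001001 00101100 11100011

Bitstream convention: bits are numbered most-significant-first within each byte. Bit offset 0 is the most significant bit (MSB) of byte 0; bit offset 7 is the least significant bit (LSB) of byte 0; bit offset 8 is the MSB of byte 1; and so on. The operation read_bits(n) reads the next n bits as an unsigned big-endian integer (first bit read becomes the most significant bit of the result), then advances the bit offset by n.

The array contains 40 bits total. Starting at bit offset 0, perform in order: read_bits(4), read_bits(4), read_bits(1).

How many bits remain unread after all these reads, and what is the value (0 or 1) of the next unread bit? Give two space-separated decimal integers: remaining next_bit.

Answer: 31 0

Derivation:
Read 1: bits[0:4] width=4 -> value=5 (bin 0101); offset now 4 = byte 0 bit 4; 36 bits remain
Read 2: bits[4:8] width=4 -> value=11 (bin 1011); offset now 8 = byte 1 bit 0; 32 bits remain
Read 3: bits[8:9] width=1 -> value=1 (bin 1); offset now 9 = byte 1 bit 1; 31 bits remain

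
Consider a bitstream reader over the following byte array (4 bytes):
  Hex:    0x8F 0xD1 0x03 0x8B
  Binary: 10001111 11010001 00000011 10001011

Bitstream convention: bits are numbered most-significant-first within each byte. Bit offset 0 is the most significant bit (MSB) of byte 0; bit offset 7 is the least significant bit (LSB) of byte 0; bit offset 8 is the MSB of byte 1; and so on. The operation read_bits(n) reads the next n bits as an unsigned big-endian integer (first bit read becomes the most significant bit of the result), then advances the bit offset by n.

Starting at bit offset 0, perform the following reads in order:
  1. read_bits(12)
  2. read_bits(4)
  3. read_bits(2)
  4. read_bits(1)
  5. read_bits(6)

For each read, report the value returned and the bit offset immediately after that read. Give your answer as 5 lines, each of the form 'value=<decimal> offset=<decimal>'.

Read 1: bits[0:12] width=12 -> value=2301 (bin 100011111101); offset now 12 = byte 1 bit 4; 20 bits remain
Read 2: bits[12:16] width=4 -> value=1 (bin 0001); offset now 16 = byte 2 bit 0; 16 bits remain
Read 3: bits[16:18] width=2 -> value=0 (bin 00); offset now 18 = byte 2 bit 2; 14 bits remain
Read 4: bits[18:19] width=1 -> value=0 (bin 0); offset now 19 = byte 2 bit 3; 13 bits remain
Read 5: bits[19:25] width=6 -> value=7 (bin 000111); offset now 25 = byte 3 bit 1; 7 bits remain

Answer: value=2301 offset=12
value=1 offset=16
value=0 offset=18
value=0 offset=19
value=7 offset=25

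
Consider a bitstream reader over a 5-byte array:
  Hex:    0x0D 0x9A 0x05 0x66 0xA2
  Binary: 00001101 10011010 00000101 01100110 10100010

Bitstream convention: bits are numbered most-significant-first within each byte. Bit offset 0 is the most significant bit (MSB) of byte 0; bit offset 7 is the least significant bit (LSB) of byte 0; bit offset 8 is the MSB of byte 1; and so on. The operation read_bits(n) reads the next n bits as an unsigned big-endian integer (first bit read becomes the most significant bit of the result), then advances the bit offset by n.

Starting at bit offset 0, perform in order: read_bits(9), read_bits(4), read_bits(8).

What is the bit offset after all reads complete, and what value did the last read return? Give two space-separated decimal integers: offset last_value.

Answer: 21 64

Derivation:
Read 1: bits[0:9] width=9 -> value=27 (bin 000011011); offset now 9 = byte 1 bit 1; 31 bits remain
Read 2: bits[9:13] width=4 -> value=3 (bin 0011); offset now 13 = byte 1 bit 5; 27 bits remain
Read 3: bits[13:21] width=8 -> value=64 (bin 01000000); offset now 21 = byte 2 bit 5; 19 bits remain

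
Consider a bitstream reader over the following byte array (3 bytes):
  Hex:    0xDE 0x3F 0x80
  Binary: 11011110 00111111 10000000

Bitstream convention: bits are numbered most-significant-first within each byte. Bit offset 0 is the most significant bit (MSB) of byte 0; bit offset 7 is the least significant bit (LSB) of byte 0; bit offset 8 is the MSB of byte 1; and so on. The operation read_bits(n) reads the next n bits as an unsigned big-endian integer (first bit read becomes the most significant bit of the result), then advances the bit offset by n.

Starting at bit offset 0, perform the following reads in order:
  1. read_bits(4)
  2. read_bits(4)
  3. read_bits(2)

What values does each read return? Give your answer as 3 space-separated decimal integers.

Read 1: bits[0:4] width=4 -> value=13 (bin 1101); offset now 4 = byte 0 bit 4; 20 bits remain
Read 2: bits[4:8] width=4 -> value=14 (bin 1110); offset now 8 = byte 1 bit 0; 16 bits remain
Read 3: bits[8:10] width=2 -> value=0 (bin 00); offset now 10 = byte 1 bit 2; 14 bits remain

Answer: 13 14 0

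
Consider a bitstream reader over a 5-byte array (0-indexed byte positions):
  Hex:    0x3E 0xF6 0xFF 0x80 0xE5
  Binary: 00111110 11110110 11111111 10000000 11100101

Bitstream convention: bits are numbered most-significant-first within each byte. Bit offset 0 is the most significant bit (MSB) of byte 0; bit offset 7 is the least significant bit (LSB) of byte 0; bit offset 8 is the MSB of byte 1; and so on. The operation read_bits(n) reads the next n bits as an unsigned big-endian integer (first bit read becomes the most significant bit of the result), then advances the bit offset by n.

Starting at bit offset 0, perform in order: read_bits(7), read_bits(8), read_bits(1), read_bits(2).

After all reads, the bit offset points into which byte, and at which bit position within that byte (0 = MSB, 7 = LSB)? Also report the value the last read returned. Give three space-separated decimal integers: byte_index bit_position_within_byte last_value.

Read 1: bits[0:7] width=7 -> value=31 (bin 0011111); offset now 7 = byte 0 bit 7; 33 bits remain
Read 2: bits[7:15] width=8 -> value=123 (bin 01111011); offset now 15 = byte 1 bit 7; 25 bits remain
Read 3: bits[15:16] width=1 -> value=0 (bin 0); offset now 16 = byte 2 bit 0; 24 bits remain
Read 4: bits[16:18] width=2 -> value=3 (bin 11); offset now 18 = byte 2 bit 2; 22 bits remain

Answer: 2 2 3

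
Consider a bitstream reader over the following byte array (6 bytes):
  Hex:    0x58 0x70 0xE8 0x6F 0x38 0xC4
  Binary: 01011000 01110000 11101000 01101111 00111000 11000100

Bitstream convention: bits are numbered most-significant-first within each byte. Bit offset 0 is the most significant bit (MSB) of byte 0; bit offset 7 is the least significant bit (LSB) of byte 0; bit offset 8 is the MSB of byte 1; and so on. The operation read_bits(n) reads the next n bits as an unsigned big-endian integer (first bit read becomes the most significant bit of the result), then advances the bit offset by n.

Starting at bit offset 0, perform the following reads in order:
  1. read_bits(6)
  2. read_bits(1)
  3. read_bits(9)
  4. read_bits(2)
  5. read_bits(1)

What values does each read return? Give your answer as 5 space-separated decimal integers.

Answer: 22 0 112 3 1

Derivation:
Read 1: bits[0:6] width=6 -> value=22 (bin 010110); offset now 6 = byte 0 bit 6; 42 bits remain
Read 2: bits[6:7] width=1 -> value=0 (bin 0); offset now 7 = byte 0 bit 7; 41 bits remain
Read 3: bits[7:16] width=9 -> value=112 (bin 001110000); offset now 16 = byte 2 bit 0; 32 bits remain
Read 4: bits[16:18] width=2 -> value=3 (bin 11); offset now 18 = byte 2 bit 2; 30 bits remain
Read 5: bits[18:19] width=1 -> value=1 (bin 1); offset now 19 = byte 2 bit 3; 29 bits remain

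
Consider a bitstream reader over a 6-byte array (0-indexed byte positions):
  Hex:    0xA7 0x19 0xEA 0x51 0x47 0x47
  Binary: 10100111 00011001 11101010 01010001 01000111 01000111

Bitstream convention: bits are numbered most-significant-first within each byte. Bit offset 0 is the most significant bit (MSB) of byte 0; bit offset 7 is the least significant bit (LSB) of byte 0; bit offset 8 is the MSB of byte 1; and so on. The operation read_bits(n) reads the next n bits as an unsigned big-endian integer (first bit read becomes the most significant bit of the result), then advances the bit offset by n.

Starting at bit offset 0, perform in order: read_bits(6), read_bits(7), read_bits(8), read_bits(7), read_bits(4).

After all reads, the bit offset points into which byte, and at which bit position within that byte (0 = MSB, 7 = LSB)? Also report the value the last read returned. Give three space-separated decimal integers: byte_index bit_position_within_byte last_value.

Read 1: bits[0:6] width=6 -> value=41 (bin 101001); offset now 6 = byte 0 bit 6; 42 bits remain
Read 2: bits[6:13] width=7 -> value=99 (bin 1100011); offset now 13 = byte 1 bit 5; 35 bits remain
Read 3: bits[13:21] width=8 -> value=61 (bin 00111101); offset now 21 = byte 2 bit 5; 27 bits remain
Read 4: bits[21:28] width=7 -> value=37 (bin 0100101); offset now 28 = byte 3 bit 4; 20 bits remain
Read 5: bits[28:32] width=4 -> value=1 (bin 0001); offset now 32 = byte 4 bit 0; 16 bits remain

Answer: 4 0 1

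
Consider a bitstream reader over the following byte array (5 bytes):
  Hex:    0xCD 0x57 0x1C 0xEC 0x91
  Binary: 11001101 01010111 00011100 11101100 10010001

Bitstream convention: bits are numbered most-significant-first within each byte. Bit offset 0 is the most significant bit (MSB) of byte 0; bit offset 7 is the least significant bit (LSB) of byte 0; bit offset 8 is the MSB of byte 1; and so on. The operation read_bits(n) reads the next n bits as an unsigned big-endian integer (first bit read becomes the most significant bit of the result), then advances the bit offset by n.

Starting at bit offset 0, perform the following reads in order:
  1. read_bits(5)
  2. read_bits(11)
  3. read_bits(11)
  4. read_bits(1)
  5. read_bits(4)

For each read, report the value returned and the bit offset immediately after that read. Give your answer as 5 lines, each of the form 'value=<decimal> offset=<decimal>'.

Answer: value=25 offset=5
value=1367 offset=16
value=231 offset=27
value=0 offset=28
value=12 offset=32

Derivation:
Read 1: bits[0:5] width=5 -> value=25 (bin 11001); offset now 5 = byte 0 bit 5; 35 bits remain
Read 2: bits[5:16] width=11 -> value=1367 (bin 10101010111); offset now 16 = byte 2 bit 0; 24 bits remain
Read 3: bits[16:27] width=11 -> value=231 (bin 00011100111); offset now 27 = byte 3 bit 3; 13 bits remain
Read 4: bits[27:28] width=1 -> value=0 (bin 0); offset now 28 = byte 3 bit 4; 12 bits remain
Read 5: bits[28:32] width=4 -> value=12 (bin 1100); offset now 32 = byte 4 bit 0; 8 bits remain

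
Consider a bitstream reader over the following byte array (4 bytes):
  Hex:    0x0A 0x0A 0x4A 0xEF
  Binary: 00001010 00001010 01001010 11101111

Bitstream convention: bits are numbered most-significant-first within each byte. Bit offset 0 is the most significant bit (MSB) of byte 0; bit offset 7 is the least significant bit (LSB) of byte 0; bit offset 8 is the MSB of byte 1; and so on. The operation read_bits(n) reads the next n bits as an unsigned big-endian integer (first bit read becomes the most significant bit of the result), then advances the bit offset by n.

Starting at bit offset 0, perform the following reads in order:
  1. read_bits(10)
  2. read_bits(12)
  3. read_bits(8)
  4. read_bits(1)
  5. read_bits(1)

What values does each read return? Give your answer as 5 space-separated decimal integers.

Answer: 40 658 187 1 1

Derivation:
Read 1: bits[0:10] width=10 -> value=40 (bin 0000101000); offset now 10 = byte 1 bit 2; 22 bits remain
Read 2: bits[10:22] width=12 -> value=658 (bin 001010010010); offset now 22 = byte 2 bit 6; 10 bits remain
Read 3: bits[22:30] width=8 -> value=187 (bin 10111011); offset now 30 = byte 3 bit 6; 2 bits remain
Read 4: bits[30:31] width=1 -> value=1 (bin 1); offset now 31 = byte 3 bit 7; 1 bits remain
Read 5: bits[31:32] width=1 -> value=1 (bin 1); offset now 32 = byte 4 bit 0; 0 bits remain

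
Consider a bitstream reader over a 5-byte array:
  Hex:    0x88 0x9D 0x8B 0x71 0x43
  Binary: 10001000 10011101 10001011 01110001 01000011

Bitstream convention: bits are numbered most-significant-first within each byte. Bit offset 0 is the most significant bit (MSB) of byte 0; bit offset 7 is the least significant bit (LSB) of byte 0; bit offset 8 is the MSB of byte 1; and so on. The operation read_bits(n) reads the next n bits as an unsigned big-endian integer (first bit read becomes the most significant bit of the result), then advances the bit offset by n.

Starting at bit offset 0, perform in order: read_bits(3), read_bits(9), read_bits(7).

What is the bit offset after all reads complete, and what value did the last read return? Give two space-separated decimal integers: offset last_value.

Read 1: bits[0:3] width=3 -> value=4 (bin 100); offset now 3 = byte 0 bit 3; 37 bits remain
Read 2: bits[3:12] width=9 -> value=137 (bin 010001001); offset now 12 = byte 1 bit 4; 28 bits remain
Read 3: bits[12:19] width=7 -> value=108 (bin 1101100); offset now 19 = byte 2 bit 3; 21 bits remain

Answer: 19 108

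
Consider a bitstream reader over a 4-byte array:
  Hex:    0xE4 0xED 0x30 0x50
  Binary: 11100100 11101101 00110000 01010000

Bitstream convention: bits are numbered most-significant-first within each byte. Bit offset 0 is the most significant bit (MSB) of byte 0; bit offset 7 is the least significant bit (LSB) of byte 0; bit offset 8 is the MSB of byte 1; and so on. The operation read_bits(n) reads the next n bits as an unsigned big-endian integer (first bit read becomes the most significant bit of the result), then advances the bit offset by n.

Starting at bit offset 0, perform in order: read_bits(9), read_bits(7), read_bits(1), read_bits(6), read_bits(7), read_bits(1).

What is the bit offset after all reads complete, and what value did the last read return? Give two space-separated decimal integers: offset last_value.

Answer: 31 0

Derivation:
Read 1: bits[0:9] width=9 -> value=457 (bin 111001001); offset now 9 = byte 1 bit 1; 23 bits remain
Read 2: bits[9:16] width=7 -> value=109 (bin 1101101); offset now 16 = byte 2 bit 0; 16 bits remain
Read 3: bits[16:17] width=1 -> value=0 (bin 0); offset now 17 = byte 2 bit 1; 15 bits remain
Read 4: bits[17:23] width=6 -> value=24 (bin 011000); offset now 23 = byte 2 bit 7; 9 bits remain
Read 5: bits[23:30] width=7 -> value=20 (bin 0010100); offset now 30 = byte 3 bit 6; 2 bits remain
Read 6: bits[30:31] width=1 -> value=0 (bin 0); offset now 31 = byte 3 bit 7; 1 bits remain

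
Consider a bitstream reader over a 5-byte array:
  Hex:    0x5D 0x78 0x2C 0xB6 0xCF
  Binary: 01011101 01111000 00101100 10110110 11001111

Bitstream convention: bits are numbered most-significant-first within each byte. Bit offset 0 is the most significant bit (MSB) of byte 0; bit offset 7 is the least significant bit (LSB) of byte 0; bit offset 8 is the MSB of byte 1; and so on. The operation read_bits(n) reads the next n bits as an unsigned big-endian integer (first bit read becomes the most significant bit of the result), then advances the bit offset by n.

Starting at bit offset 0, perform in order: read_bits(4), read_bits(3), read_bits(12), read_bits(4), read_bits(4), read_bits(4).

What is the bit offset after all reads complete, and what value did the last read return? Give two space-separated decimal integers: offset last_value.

Answer: 31 11

Derivation:
Read 1: bits[0:4] width=4 -> value=5 (bin 0101); offset now 4 = byte 0 bit 4; 36 bits remain
Read 2: bits[4:7] width=3 -> value=6 (bin 110); offset now 7 = byte 0 bit 7; 33 bits remain
Read 3: bits[7:19] width=12 -> value=3009 (bin 101111000001); offset now 19 = byte 2 bit 3; 21 bits remain
Read 4: bits[19:23] width=4 -> value=6 (bin 0110); offset now 23 = byte 2 bit 7; 17 bits remain
Read 5: bits[23:27] width=4 -> value=5 (bin 0101); offset now 27 = byte 3 bit 3; 13 bits remain
Read 6: bits[27:31] width=4 -> value=11 (bin 1011); offset now 31 = byte 3 bit 7; 9 bits remain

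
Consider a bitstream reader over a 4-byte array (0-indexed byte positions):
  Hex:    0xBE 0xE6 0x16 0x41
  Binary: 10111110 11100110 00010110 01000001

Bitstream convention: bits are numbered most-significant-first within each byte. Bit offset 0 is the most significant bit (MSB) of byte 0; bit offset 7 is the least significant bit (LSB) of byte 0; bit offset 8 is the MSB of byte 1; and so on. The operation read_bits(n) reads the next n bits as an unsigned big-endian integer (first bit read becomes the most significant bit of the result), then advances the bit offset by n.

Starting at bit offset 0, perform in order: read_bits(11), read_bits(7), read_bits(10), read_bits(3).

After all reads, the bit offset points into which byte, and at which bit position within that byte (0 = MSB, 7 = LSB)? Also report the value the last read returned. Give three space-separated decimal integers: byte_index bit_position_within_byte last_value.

Answer: 3 7 0

Derivation:
Read 1: bits[0:11] width=11 -> value=1527 (bin 10111110111); offset now 11 = byte 1 bit 3; 21 bits remain
Read 2: bits[11:18] width=7 -> value=24 (bin 0011000); offset now 18 = byte 2 bit 2; 14 bits remain
Read 3: bits[18:28] width=10 -> value=356 (bin 0101100100); offset now 28 = byte 3 bit 4; 4 bits remain
Read 4: bits[28:31] width=3 -> value=0 (bin 000); offset now 31 = byte 3 bit 7; 1 bits remain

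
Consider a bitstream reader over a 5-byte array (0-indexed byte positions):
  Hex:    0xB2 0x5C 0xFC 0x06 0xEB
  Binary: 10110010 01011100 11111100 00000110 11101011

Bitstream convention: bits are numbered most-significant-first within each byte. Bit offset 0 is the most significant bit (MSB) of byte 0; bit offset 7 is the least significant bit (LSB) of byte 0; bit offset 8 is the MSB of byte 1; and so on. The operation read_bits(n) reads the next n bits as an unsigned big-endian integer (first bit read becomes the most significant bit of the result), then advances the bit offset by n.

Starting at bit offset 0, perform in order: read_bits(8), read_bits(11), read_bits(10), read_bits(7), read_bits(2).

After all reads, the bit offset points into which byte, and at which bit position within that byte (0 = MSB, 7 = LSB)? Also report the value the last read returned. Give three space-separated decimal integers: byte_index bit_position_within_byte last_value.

Answer: 4 6 2

Derivation:
Read 1: bits[0:8] width=8 -> value=178 (bin 10110010); offset now 8 = byte 1 bit 0; 32 bits remain
Read 2: bits[8:19] width=11 -> value=743 (bin 01011100111); offset now 19 = byte 2 bit 3; 21 bits remain
Read 3: bits[19:29] width=10 -> value=896 (bin 1110000000); offset now 29 = byte 3 bit 5; 11 bits remain
Read 4: bits[29:36] width=7 -> value=110 (bin 1101110); offset now 36 = byte 4 bit 4; 4 bits remain
Read 5: bits[36:38] width=2 -> value=2 (bin 10); offset now 38 = byte 4 bit 6; 2 bits remain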